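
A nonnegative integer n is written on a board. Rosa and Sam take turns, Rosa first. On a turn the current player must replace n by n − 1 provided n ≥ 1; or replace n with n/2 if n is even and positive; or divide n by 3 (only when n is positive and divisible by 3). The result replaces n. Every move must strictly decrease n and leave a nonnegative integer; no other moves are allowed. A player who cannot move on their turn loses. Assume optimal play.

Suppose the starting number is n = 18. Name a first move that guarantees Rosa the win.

Move to 9.

Label each position W (a win for the player to move) or L (a loss). A position with no legal move is L; any other position is W exactly when some move reaches an L, and L when every move reaches a W.
n=0: no move → L
n=1: W (go to 0, an L position)
n=2: L (sole option 1(W) is W)
n=3: W (go to 2, an L position)
n=4: W (go to 2, an L position)
n=5: L (sole option 4(W) is W)
n=6: W (go to 2, an L position)
n=7: L (sole option 6(W) is W)
n=8: W (go to 7, an L position)
n=9: L (options 3(W), 8(W) are all W)
n=10: W (go to 5, an L position)
n=11: L (sole option 10(W) is W)
n=12: W (go to 11, an L position)
n=13: L (sole option 12(W) is W)
n=14: W (go to 7, an L position)
n=15: W (go to 5, an L position)
n=16: L (options 8(W), 15(W) are all W)
n=17: W (go to 16, an L position)
n=18: W (go to 9, an L position)
From 18, the L positions reachable in one move are: 9.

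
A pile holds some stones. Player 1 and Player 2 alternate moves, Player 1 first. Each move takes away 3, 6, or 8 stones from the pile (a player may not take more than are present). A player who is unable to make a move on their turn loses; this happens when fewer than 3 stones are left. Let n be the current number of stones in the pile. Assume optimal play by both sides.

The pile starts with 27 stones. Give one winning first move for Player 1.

Compute win/loss labels from the base case upward. A position with no move is L. Any other position is W if it can reach an L in one move, else L.
n=0: no move → L
n=1: no move → L
n=2: no move → L
n=3: W (go to 0, an L position)
n=4: W (go to 1, an L position)
n=5: W (go to 2, an L position)
n=6: W (go to 0, an L position)
n=7: W (go to 1, an L position)
n=8: W (go to 2, an L position)
n=9: W (go to 1, an L position)
n=10: W (go to 2, an L position)
n=11: L (options 8(W), 5(W), 3(W) are all W)
n=12: L (options 9(W), 6(W), 4(W) are all W)
n=13: L (options 10(W), 7(W), 5(W) are all W)
n=14: W (go to 11, an L position)
n=15: W (go to 12, an L position)
n=16: W (go to 13, an L position)
n=17: W (go to 11, an L position)
n=18: W (go to 12, an L position)
n=19: W (go to 13, an L position)
n=20: W (go to 12, an L position)
n=21: W (go to 13, an L position)
n=22: L (options 19(W), 16(W), 14(W) are all W)
n=23: L (options 20(W), 17(W), 15(W) are all W)
n=24: L (options 21(W), 18(W), 16(W) are all W)
n=25: W (go to 22, an L position)
n=26: W (go to 23, an L position)
n=27: W (go to 24, an L position)
From 27, the L positions reachable in one move are: 24.

Remove 3, leaving 24.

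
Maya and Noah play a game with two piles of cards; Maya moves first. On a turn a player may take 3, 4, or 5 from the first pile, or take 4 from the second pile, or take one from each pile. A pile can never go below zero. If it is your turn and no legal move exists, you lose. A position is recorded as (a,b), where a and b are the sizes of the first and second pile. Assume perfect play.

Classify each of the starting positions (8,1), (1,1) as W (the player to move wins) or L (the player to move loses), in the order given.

Classify positions by backward induction: terminal positions (no move available) are L. From any other position, the mover wins iff some move reaches an L.
No move ever increases a pile, so every position that can arise here has a ≤ 8 and b ≤ 1; it is enough to label the cells with 0 ≤ a ≤ 8 and 0 ≤ b ≤ 1.
Every move lowers a or b (never raises either), so fill the grid row by row in increasing a, and left to right within a row: each cell's successors are then already labelled.
      b=0  b=1
a=0:    L    L
a=1:    L    W
a=2:    L    W
a=3:    W    W
a=4:    W    W
a=5:    W    W
a=6:    W    L
a=7:    W    L
a=8:    L    L
Cells with no legal move (terminal, hence L): (0,0), (0,1), (1,0), (2,0).
The remaining L cells, each justified by listing all of its moves:
(6,1): moves to (3,1)(W), (2,1)(W), (1,1)(W), (5,0)(W); every one is W ⇒ L
(7,1): moves to (4,1)(W), (3,1)(W), (2,1)(W), (6,0)(W); every one is W ⇒ L
(8,0): moves to (5,0)(W), (4,0)(W), (3,0)(W); every one is W ⇒ L
(8,1): moves to (5,1)(W), (4,1)(W), (3,1)(W), (7,0)(W); every one is W ⇒ L
Every other cell has at least one move into one of the L cells above, so it is W.
(8,1): one of the L cells justified above, so L
(1,1): the move to (0,0) reaches an L cell, so W

(8,1): L, (1,1): W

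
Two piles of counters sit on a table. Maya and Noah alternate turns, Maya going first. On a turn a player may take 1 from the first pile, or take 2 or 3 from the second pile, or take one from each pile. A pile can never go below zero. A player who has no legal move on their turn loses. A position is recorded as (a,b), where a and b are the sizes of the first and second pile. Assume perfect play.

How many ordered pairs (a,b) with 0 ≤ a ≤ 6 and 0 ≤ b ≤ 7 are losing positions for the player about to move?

22

Classify positions by backward induction: terminal positions (no move available) are L. From any other position, the mover wins iff some move reaches an L.
Every move lowers a or b (never raises either), so fill the grid row by row in increasing a, and left to right within a row: each cell's successors are then already labelled.
      b=0  b=1  b=2  b=3  b=4  b=5  b=6  b=7
a=0:    L    L    W    W    W    L    L    W
a=1:    W    W    W    L    L    W    W    W
a=2:    L    L    W    W    W    W    L    L
a=3:    W    W    W    L    L    W    W    W
a=4:    L    L    W    W    W    W    L    L
a=5:    W    W    W    L    L    W    W    W
a=6:    L    L    W    W    W    W    L    L
Cells with no legal move (terminal, hence L): (0,0), (0,1).
The remaining L cells, each justified by listing all of its moves:
(0,5): moves to (0,3)(W), (0,2)(W); every one is W ⇒ L
(0,6): moves to (0,4)(W), (0,3)(W); every one is W ⇒ L
(1,3): moves to (0,3)(W), (1,1)(W), (1,0)(W), (0,2)(W); every one is W ⇒ L
(1,4): moves to (0,4)(W), (1,2)(W), (1,1)(W), (0,3)(W); every one is W ⇒ L
(2,0): the only move is to (1,0)(W), a W ⇒ L
(2,1): moves to (1,1)(W), (1,0)(W); every one is W ⇒ L
(2,6): moves to (1,6)(W), (2,4)(W), (2,3)(W), (1,5)(W); every one is W ⇒ L
(2,7): moves to (1,7)(W), (2,5)(W), (2,4)(W), (1,6)(W); every one is W ⇒ L
(3,3): moves to (2,3)(W), (3,1)(W), (3,0)(W), (2,2)(W); every one is W ⇒ L
(3,4): moves to (2,4)(W), (3,2)(W), (3,1)(W), (2,3)(W); every one is W ⇒ L
(4,0): the only move is to (3,0)(W), a W ⇒ L
(4,1): moves to (3,1)(W), (3,0)(W); every one is W ⇒ L
(4,6): moves to (3,6)(W), (4,4)(W), (4,3)(W), (3,5)(W); every one is W ⇒ L
(4,7): moves to (3,7)(W), (4,5)(W), (4,4)(W), (3,6)(W); every one is W ⇒ L
(5,3): moves to (4,3)(W), (5,1)(W), (5,0)(W), (4,2)(W); every one is W ⇒ L
(5,4): moves to (4,4)(W), (5,2)(W), (5,1)(W), (4,3)(W); every one is W ⇒ L
(6,0): the only move is to (5,0)(W), a W ⇒ L
(6,1): moves to (5,1)(W), (5,0)(W); every one is W ⇒ L
(6,6): moves to (5,6)(W), (6,4)(W), (6,3)(W), (5,5)(W); every one is W ⇒ L
(6,7): moves to (5,7)(W), (6,5)(W), (6,4)(W), (5,6)(W); every one is W ⇒ L
Every other cell has at least one move into one of the L cells above, so it is W.
L cells per row: a=0: 4, a=1: 2, a=2: 4, a=3: 2, a=4: 4, a=5: 2, a=6: 4; total 22.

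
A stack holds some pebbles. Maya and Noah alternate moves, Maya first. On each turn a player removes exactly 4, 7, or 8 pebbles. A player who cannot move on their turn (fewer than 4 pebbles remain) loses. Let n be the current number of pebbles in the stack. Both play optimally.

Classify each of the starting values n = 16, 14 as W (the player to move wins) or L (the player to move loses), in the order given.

16: W, 14: L

Positions with no move are L. A position that does have a move is losing for the player to move precisely when every available move leads to a winning position for the opponent. Fill in the labels:
n=0: no move → L
n=1: no move → L
n=2: no move → L
n=3: no move → L
n=4: →0(L), so W
n=5: →1(L), so W
n=6: →2(L), so W
n=7: →3(L), so W
n=8: →1(L), so W
n=9: →2(L), so W
n=10: →3(L), so W
n=11: →3(L), so W
n=12: →8(W), 5(W), 4(W) — all W, so L
n=13: →9(W), 6(W), 5(W) — all W, so L
n=14: →10(W), 7(W), 6(W) — all W, so L
n=15: →11(W), 8(W), 7(W) — all W, so L
n=16: →12(L), so W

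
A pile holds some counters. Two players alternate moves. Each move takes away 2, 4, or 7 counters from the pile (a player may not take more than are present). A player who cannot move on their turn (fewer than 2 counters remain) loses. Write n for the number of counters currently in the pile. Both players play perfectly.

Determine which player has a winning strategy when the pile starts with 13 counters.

The first player wins.

Compute win/loss labels from the base case upward. A position with no move is L. Any other position is W if it can reach an L in one move, else L.
n=0: no move → L
n=1: no move → L
n=2: can move to 0, which is L ⇒ W
n=3: can move to 1, which is L ⇒ W
n=4: can move to 0, which is L ⇒ W
n=5: can move to 1, which is L ⇒ W
n=6: moves to 4(W), 2(W); every one is W ⇒ L
n=7: can move to 0, which is L ⇒ W
n=8: can move to 6, which is L ⇒ W
n=9: moves to 7(W), 5(W), 2(W); every one is W ⇒ L
n=10: can move to 6, which is L ⇒ W
n=11: can move to 9, which is L ⇒ W
n=12: moves to 10(W), 8(W), 5(W); every one is W ⇒ L
n=13: can move to 9, which is L ⇒ W
The starting position 13 is W: the player to move should remove 4, leaving 9, handing over an L position.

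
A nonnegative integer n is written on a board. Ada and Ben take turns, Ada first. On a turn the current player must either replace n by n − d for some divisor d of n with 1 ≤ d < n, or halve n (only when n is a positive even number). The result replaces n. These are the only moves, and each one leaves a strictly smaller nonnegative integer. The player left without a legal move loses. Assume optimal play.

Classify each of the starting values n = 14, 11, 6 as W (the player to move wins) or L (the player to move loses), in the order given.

Build the W/L table. Terminal = L. A non-terminal position is W if it has a move to some L; otherwise it is L.
n=0: no move → L
n=1: no move → L
n=2: can move to 1, which is L ⇒ W
n=3: the only move is to 2(W), a W ⇒ L
n=4: can move to 3, which is L ⇒ W
n=5: the only move is to 4(W), a W ⇒ L
n=6: can move to 3, which is L ⇒ W
n=7: the only move is to 6(W), a W ⇒ L
n=8: can move to 7, which is L ⇒ W
n=9: moves to 6(W), 8(W); every one is W ⇒ L
n=10: can move to 5, which is L ⇒ W
n=11: the only move is to 10(W), a W ⇒ L
n=12: can move to 9, which is L ⇒ W
n=13: the only move is to 12(W), a W ⇒ L
n=14: can move to 7, which is L ⇒ W

14: W, 11: L, 6: W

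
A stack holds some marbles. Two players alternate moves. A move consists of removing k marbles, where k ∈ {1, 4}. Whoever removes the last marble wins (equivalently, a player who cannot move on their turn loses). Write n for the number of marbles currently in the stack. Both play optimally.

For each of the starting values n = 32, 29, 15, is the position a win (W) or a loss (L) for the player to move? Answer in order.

Build the W/L table. Terminal = L. A non-terminal position is W if it has a move to some L; otherwise it is L.
n=0: no move → L
n=1: W (go to 0, an L position)
n=2: L (sole option 1(W) is W)
n=3: W (go to 2, an L position)
n=4: W (go to 0, an L position)
n=5: L (options 4(W), 1(W) are all W)
n=6: W (go to 5, an L position)
n=7: L (options 6(W), 3(W) are all W)
n=8: W (go to 7, an L position)
n=9: W (go to 5, an L position)
n=10: L (options 9(W), 6(W) are all W)
n=11: W (go to 10, an L position)
n=12: L (options 11(W), 8(W) are all W)
n=13: W (go to 12, an L position)
n=14: W (go to 10, an L position)
n=15: L (options 14(W), 11(W) are all W)
n=16: W (go to 15, an L position)
n=17: L (options 16(W), 13(W) are all W)
n=18: W (go to 17, an L position)
n=19: W (go to 15, an L position)
n=20: L (options 19(W), 16(W) are all W)
n=21: W (go to 20, an L position)
n=22: L (options 21(W), 18(W) are all W)
n=23: W (go to 22, an L position)
n=24: W (go to 20, an L position)
n=25: L (options 24(W), 21(W) are all W)
n=26: W (go to 25, an L position)
n=27: L (options 26(W), 23(W) are all W)
n=28: W (go to 27, an L position)
n=29: W (go to 25, an L position)
n=30: L (options 29(W), 26(W) are all W)
n=31: W (go to 30, an L position)
n=32: L (options 31(W), 28(W) are all W)

32: L, 29: W, 15: L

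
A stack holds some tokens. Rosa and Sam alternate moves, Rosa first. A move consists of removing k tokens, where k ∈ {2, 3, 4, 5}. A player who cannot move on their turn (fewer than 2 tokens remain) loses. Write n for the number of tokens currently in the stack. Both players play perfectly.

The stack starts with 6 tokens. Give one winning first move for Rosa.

Remove 5, leaving 1.

Compute win/loss labels from the base case upward. A position with no move is L. Any other position is W if it can reach an L in one move, else L.
n=0: no move → L
n=1: no move → L
n=2: →0(L), so W
n=3: →1(L), so W
n=4: →1(L), so W
n=5: →1(L), so W
n=6: →1(L), so W
From 6, the L positions reachable in one move are: 1.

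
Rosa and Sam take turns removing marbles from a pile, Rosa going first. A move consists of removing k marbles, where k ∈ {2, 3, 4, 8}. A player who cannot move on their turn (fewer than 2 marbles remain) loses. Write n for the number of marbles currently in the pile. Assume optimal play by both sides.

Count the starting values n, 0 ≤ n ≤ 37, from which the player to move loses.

Label each position W (a win for the player to move) or L (a loss). A position with no legal move is L; any other position is W exactly when some move reaches an L, and L when every move reaches a W.
n=0: no move → L
n=1: no move → L
n=2: W (go to 0, an L position)
n=3: W (go to 1, an L position)
n=4: W (go to 1, an L position)
n=5: W (go to 1, an L position)
n=6: L (options 4(W), 3(W), 2(W) are all W)
n=7: L (options 5(W), 4(W), 3(W) are all W)
n=8: W (go to 6, an L position)
n=9: W (go to 7, an L position)
n=10: W (go to 7, an L position)
n=11: W (go to 7, an L position)
n=12: L (options 10(W), 9(W), 8(W), 4(W) are all W)
n=13: L (options 11(W), 10(W), 9(W), 5(W) are all W)
n=14: W (go to 12, an L position)
n=15: W (go to 13, an L position)
n=16: W (go to 13, an L position)
n=17: W (go to 13, an L position)
n=18: L (options 16(W), 15(W), 14(W), 10(W) are all W)
n=19: L (options 17(W), 16(W), 15(W), 11(W) are all W)
n=20: W (go to 18, an L position)
n=21: W (go to 19, an L position)
n=22: W (go to 19, an L position)
n=23: W (go to 19, an L position)
n=24: L (options 22(W), 21(W), 20(W), 16(W) are all W)
n=25: L (options 23(W), 22(W), 21(W), 17(W) are all W)
n=26: W (go to 24, an L position)
n=27: W (go to 25, an L position)
n=28: W (go to 25, an L position)
n=29: W (go to 25, an L position)
n=30: L (options 28(W), 27(W), 26(W), 22(W) are all W)
n=31: L (options 29(W), 28(W), 27(W), 23(W) are all W)
n=32: W (go to 30, an L position)
n=33: W (go to 31, an L position)
n=34: W (go to 31, an L position)
n=35: W (go to 31, an L position)
n=36: L (options 34(W), 33(W), 32(W), 28(W) are all W)
n=37: L (options 35(W), 34(W), 33(W), 29(W) are all W)
L entries with 0 ≤ n ≤ 37: n = 0, 1, 6, 7, 12, 13, 18, 19, 24, 25, 30, 31, 36, 37; that makes 14.

14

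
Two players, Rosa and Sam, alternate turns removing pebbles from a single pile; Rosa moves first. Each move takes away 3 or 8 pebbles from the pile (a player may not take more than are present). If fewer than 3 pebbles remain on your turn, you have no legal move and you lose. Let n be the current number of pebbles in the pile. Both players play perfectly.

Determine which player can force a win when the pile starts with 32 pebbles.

Compute win/loss labels from the base case upward. A position with no move is L. Any other position is W if it can reach an L in one move, else L.
n=0: no move → L
n=1: no move → L
n=2: no move → L
n=3: can move to 0, which is L ⇒ W
n=4: can move to 1, which is L ⇒ W
n=5: can move to 2, which is L ⇒ W
n=6: the only move is to 3(W), a W ⇒ L
n=7: the only move is to 4(W), a W ⇒ L
n=8: can move to 0, which is L ⇒ W
n=9: can move to 6, which is L ⇒ W
n=10: can move to 7, which is L ⇒ W
n=11: moves to 8(W), 3(W); every one is W ⇒ L
n=12: moves to 9(W), 4(W); every one is W ⇒ L
n=13: moves to 10(W), 5(W); every one is W ⇒ L
n=14: can move to 11, which is L ⇒ W
n=15: can move to 12, which is L ⇒ W
n=16: can move to 13, which is L ⇒ W
n=17: moves to 14(W), 9(W); every one is W ⇒ L
n=18: moves to 15(W), 10(W); every one is W ⇒ L
n=19: can move to 11, which is L ⇒ W
n=20: can move to 17, which is L ⇒ W
n=21: can move to 18, which is L ⇒ W
n=22: moves to 19(W), 14(W); every one is W ⇒ L
n=23: moves to 20(W), 15(W); every one is W ⇒ L
n=24: moves to 21(W), 16(W); every one is W ⇒ L
n=25: can move to 22, which is L ⇒ W
n=26: can move to 23, which is L ⇒ W
n=27: can move to 24, which is L ⇒ W
n=28: moves to 25(W), 20(W); every one is W ⇒ L
n=29: moves to 26(W), 21(W); every one is W ⇒ L
n=30: can move to 22, which is L ⇒ W
n=31: can move to 28, which is L ⇒ W
n=32: can move to 29, which is L ⇒ W
The starting position 32 is W: Rosa should remove 3, leaving 29, handing over an L position.

Rosa wins.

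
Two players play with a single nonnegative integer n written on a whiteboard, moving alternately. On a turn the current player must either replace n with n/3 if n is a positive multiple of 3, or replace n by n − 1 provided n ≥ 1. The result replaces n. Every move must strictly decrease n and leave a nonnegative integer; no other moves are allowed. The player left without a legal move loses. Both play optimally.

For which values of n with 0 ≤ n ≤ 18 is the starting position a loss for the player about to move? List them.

0, 2, 4, 7, 9, 11, 13, 15, 17

Classify positions by backward induction: terminal positions (no move available) are L. From any other position, the mover wins iff some move reaches an L.
n=0: no move → L
n=1: W (go to 0, an L position)
n=2: L (sole option 1(W) is W)
n=3: W (go to 2, an L position)
n=4: L (sole option 3(W) is W)
n=5: W (go to 4, an L position)
n=6: W (go to 2, an L position)
n=7: L (sole option 6(W) is W)
n=8: W (go to 7, an L position)
n=9: L (options 3(W), 8(W) are all W)
n=10: W (go to 9, an L position)
n=11: L (sole option 10(W) is W)
n=12: W (go to 4, an L position)
n=13: L (sole option 12(W) is W)
n=14: W (go to 13, an L position)
n=15: L (options 5(W), 14(W) are all W)
n=16: W (go to 15, an L position)
n=17: L (sole option 16(W) is W)
n=18: W (go to 17, an L position)
Reading off the rows marked L gives the requested list; there are 9 such values of n.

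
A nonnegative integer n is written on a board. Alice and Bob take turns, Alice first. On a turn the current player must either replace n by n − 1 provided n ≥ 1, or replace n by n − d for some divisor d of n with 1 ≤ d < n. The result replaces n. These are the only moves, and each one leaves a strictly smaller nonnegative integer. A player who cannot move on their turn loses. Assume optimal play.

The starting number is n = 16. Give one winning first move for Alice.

Move to 15.

Positions with no move are L. A position that does have a move is losing for the player to move precisely when every available move leads to a winning position for the opponent. Fill in the labels:
n=0: no move → L
n=1: can move to 0, which is L ⇒ W
n=2: the only move is to 1(W), a W ⇒ L
n=3: can move to 2, which is L ⇒ W
n=4: can move to 2, which is L ⇒ W
n=5: the only move is to 4(W), a W ⇒ L
n=6: can move to 5, which is L ⇒ W
n=7: the only move is to 6(W), a W ⇒ L
n=8: can move to 7, which is L ⇒ W
n=9: moves to 6(W), 8(W); every one is W ⇒ L
n=10: can move to 5, which is L ⇒ W
n=11: the only move is to 10(W), a W ⇒ L
n=12: can move to 9, which is L ⇒ W
n=13: the only move is to 12(W), a W ⇒ L
n=14: can move to 7, which is L ⇒ W
n=15: moves to 10(W), 12(W), 14(W); every one is W ⇒ L
n=16: can move to 15, which is L ⇒ W
From 16, the L positions reachable in one move are: 15.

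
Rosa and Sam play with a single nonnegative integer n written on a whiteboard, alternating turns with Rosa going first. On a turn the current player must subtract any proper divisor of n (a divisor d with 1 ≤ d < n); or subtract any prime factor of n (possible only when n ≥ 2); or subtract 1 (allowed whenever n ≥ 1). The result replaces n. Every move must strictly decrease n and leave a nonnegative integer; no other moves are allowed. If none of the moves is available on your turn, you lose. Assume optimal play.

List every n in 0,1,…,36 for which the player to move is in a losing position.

Label each position W (a win for the player to move) or L (a loss). A position with no legal move is L; any other position is W exactly when some move reaches an L, and L when every move reaches a W.
n=0: no move → L
n=1: W (go to 0, an L position)
n=2: W (go to 0, an L position)
n=3: W (go to 0, an L position)
n=4: L (options 2(W), 3(W) are all W)
n=5: W (go to 0, an L position)
n=6: W (go to 4, an L position)
n=7: W (go to 0, an L position)
n=8: W (go to 4, an L position)
n=9: L (options 6(W), 8(W) are all W)
n=10: W (go to 9, an L position)
n=11: W (go to 0, an L position)
n=12: W (go to 9, an L position)
n=13: W (go to 0, an L position)
n=14: L (options 7(W), 12(W), 13(W) are all W)
n=15: W (go to 14, an L position)
n=16: W (go to 14, an L position)
n=17: W (go to 0, an L position)
n=18: W (go to 9, an L position)
n=19: W (go to 0, an L position)
n=20: L (options 10(W), 15(W), 16(W), 18(W), 19(W) are all W)
n=21: W (go to 14, an L position)
n=22: W (go to 20, an L position)
n=23: W (go to 0, an L position)
n=24: W (go to 20, an L position)
n=25: W (go to 20, an L position)
n=26: L (options 13(W), 24(W), 25(W) are all W)
n=27: W (go to 26, an L position)
n=28: W (go to 14, an L position)
n=29: W (go to 0, an L position)
n=30: W (go to 20, an L position)
n=31: W (go to 0, an L position)
n=32: L (options 16(W), 24(W), 28(W), 30(W), 31(W) are all W)
n=33: W (go to 32, an L position)
n=34: W (go to 32, an L position)
n=35: L (options 28(W), 30(W), 34(W) are all W)
n=36: W (go to 32, an L position)
The losing starting values of n are exactly the entries labelled L in this table (8 of them).

0, 4, 9, 14, 20, 26, 32, 35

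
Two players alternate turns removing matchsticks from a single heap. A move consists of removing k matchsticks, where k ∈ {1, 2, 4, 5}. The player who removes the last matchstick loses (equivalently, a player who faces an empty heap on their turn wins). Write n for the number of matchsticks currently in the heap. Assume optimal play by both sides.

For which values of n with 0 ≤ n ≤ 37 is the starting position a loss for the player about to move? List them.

Label each position W (a win for the player to move) or L (a loss). A position with no legal move is W; any other position is W exactly when some move reaches an L, and L when every move reaches a W.
n=0: no move; the opponent has just taken the last matchstick and therefore loses → W
n=1: only reaches 0(W), which is W → L
n=2: reaches L-position 1 → W
n=3: reaches L-position 1 → W
n=4: only reaches 3(W), 2(W), 0(W), all W → L
n=5: reaches L-position 4 → W
n=6: reaches L-position 4 → W
n=7: only reaches 6(W), 5(W), 3(W), 2(W), all W → L
n=8: reaches L-position 7 → W
n=9: reaches L-position 7 → W
n=10: only reaches 9(W), 8(W), 6(W), 5(W), all W → L
n=11: reaches L-position 10 → W
n=12: reaches L-position 10 → W
n=13: only reaches 12(W), 11(W), 9(W), 8(W), all W → L
n=14: reaches L-position 13 → W
n=15: reaches L-position 13 → W
n=16: only reaches 15(W), 14(W), 12(W), 11(W), all W → L
n=17: reaches L-position 16 → W
n=18: reaches L-position 16 → W
n=19: only reaches 18(W), 17(W), 15(W), 14(W), all W → L
n=20: reaches L-position 19 → W
n=21: reaches L-position 19 → W
n=22: only reaches 21(W), 20(W), 18(W), 17(W), all W → L
n=23: reaches L-position 22 → W
n=24: reaches L-position 22 → W
n=25: only reaches 24(W), 23(W), 21(W), 20(W), all W → L
n=26: reaches L-position 25 → W
n=27: reaches L-position 25 → W
n=28: only reaches 27(W), 26(W), 24(W), 23(W), all W → L
n=29: reaches L-position 28 → W
n=30: reaches L-position 28 → W
n=31: only reaches 30(W), 29(W), 27(W), 26(W), all W → L
n=32: reaches L-position 31 → W
n=33: reaches L-position 31 → W
n=34: only reaches 33(W), 32(W), 30(W), 29(W), all W → L
n=35: reaches L-position 34 → W
n=36: reaches L-position 34 → W
n=37: only reaches 36(W), 35(W), 33(W), 32(W), all W → L
The losing starting values of n are exactly the entries labelled L in this table (13 of them).

1, 4, 7, 10, 13, 16, 19, 22, 25, 28, 31, 34, 37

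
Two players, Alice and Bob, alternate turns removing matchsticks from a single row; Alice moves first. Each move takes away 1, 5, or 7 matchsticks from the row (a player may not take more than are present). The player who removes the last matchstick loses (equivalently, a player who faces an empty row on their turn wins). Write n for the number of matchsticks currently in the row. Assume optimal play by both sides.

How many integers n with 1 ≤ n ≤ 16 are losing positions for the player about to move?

Positions with no move are W. A position that does have a move is losing for the player to move precisely when every available move leads to a winning position for the opponent. Fill in the labels:
n=0: no move; the opponent has just taken the last matchstick and therefore loses → W
n=1: →0(W) only, which is W, so L
n=2: →1(L), so W
n=3: →2(W) only, which is W, so L
n=4: →3(L), so W
n=5: →4(W), 0(W) — all W, so L
n=6: →5(L), so W
n=7: →6(W), 2(W), 0(W) — all W, so L
n=8: →7(L), so W
n=9: →8(W), 4(W), 2(W) — all W, so L
n=10: →9(L), so W
n=11: →10(W), 6(W), 4(W) — all W, so L
n=12: →11(L), so W
n=13: →12(W), 8(W), 6(W) — all W, so L
n=14: →13(L), so W
n=15: →14(W), 10(W), 8(W) — all W, so L
n=16: →15(L), so W
L entries with 1 ≤ n ≤ 16 (the range starts at n=1): n = 1, 3, 5, 7, 9, 11, 13, 15; that makes 8.

8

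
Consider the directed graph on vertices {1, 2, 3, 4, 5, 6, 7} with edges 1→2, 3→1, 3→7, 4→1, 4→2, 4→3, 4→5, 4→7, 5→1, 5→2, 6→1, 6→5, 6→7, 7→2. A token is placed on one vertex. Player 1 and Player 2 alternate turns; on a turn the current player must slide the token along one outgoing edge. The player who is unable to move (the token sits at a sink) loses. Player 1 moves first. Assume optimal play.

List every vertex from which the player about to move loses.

Positions with no move are L. A position that does have a move is losing for the player to move precisely when every available move leads to a winning position for the opponent. Fill in the labels:
Every edge goes from a vertex to one that appears earlier in the order 2, 7, 1, 5, 3, 4, 6, so processing vertices in that order labels each vertex after all of its successors.
2: no outgoing edge → L
7: reaches L-position 2 → W
1: reaches L-position 2 → W
5: reaches L-position 2 → W
3: only reaches 1(W), 7(W), all W → L
4: reaches L-position 3 → W
6: only reaches 5(W), 1(W), 7(W), all W → L
Reading off the rows marked L gives the requested list; there are 3 such vertices.

2, 3, 6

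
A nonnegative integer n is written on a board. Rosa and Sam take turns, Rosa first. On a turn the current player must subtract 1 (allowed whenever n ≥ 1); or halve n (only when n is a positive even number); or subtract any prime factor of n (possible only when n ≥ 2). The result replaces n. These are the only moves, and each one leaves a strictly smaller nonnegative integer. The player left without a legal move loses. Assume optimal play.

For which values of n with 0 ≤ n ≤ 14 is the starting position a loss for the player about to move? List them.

0, 4, 9, 14

Positions with no move are L. A position that does have a move is losing for the player to move precisely when every available move leads to a winning position for the opponent. Fill in the labels:
n=0: no move → L
n=1: W (go to 0, an L position)
n=2: W (go to 0, an L position)
n=3: W (go to 0, an L position)
n=4: L (options 2(W), 3(W) are all W)
n=5: W (go to 0, an L position)
n=6: W (go to 4, an L position)
n=7: W (go to 0, an L position)
n=8: W (go to 4, an L position)
n=9: L (options 6(W), 8(W) are all W)
n=10: W (go to 9, an L position)
n=11: W (go to 0, an L position)
n=12: W (go to 9, an L position)
n=13: W (go to 0, an L position)
n=14: L (options 7(W), 12(W), 13(W) are all W)
The losing starting values of n are exactly the entries labelled L in this table (4 of them).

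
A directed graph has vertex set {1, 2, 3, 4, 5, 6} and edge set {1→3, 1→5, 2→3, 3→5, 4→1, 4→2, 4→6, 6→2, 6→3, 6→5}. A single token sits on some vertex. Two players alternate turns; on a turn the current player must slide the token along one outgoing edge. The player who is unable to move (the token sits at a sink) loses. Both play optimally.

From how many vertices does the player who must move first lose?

2

Label each position W (a win for the player to move) or L (a loss). A position with no legal move is L; any other position is W exactly when some move reaches an L, and L when every move reaches a W.
Every edge goes from a vertex to one that appears earlier in the order 5, 3, 2, 6, 1, 4, so processing vertices in that order labels each vertex after all of its successors.
5: no outgoing edge → L
3: can move to 5, which is L ⇒ W
2: the only move is to 3(W), a W ⇒ L
6: can move to 2, which is L ⇒ W
1: can move to 5, which is L ⇒ W
4: can move to 2, which is L ⇒ W
The L vertices are 2, 5; that is 2 in all.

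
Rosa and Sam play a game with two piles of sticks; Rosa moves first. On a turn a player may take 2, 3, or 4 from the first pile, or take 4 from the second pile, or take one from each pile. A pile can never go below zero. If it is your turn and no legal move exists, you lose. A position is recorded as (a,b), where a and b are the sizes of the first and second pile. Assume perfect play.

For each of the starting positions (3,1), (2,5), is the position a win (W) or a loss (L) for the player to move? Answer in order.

Label each position W (a win for the player to move) or L (a loss). A position with no legal move is L; any other position is W exactly when some move reaches an L, and L when every move reaches a W.
No move ever increases a pile, so every position that can arise here has a ≤ 3 and b ≤ 5; it is enough to label the cells with 0 ≤ a ≤ 3 and 0 ≤ b ≤ 5.
Every move lowers a or b (never raises either), so fill the grid row by row in increasing a, and left to right within a row: each cell's successors are then already labelled.
      b=0  b=1  b=2  b=3  b=4  b=5
a=0:    L    L    L    L    W    W
a=1:    L    W    W    W    W    L
a=2:    W    W    W    W    L    L
a=3:    W    W    W    W    L    W
Cells with no legal move (terminal, hence L): (0,0), (0,1), (0,2), (0,3), (1,0).
The remaining L cells, each justified by listing all of its moves:
(1,5): L (options (1,1)(W), (0,4)(W) are all W)
(2,4): L (options (0,4)(W), (2,0)(W), (1,3)(W) are all W)
(2,5): L (options (0,5)(W), (2,1)(W), (1,4)(W) are all W)
(3,4): L (options (1,4)(W), (0,4)(W), (3,0)(W), (2,3)(W) are all W)
Every other cell has at least one move into one of the L cells above, so it is W.
(3,1): the move to (0,1) reaches an L cell, so W
(2,5): one of the L cells justified above, so L

(3,1): W, (2,5): L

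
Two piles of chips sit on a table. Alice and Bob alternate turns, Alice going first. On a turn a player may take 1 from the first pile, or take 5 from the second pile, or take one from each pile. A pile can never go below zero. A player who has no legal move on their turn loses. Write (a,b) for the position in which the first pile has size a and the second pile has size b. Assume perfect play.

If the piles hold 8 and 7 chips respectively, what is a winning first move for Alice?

Move to (7,7).

Build the W/L table. Terminal = L. A non-terminal position is W if it has a move to some L; otherwise it is L.
No move ever increases a pile, so every position that can arise here has a ≤ 8 and b ≤ 7; it is enough to label the cells with 0 ≤ a ≤ 8 and 0 ≤ b ≤ 7.
Every move lowers a or b (never raises either), so fill the grid row by row in increasing a, and left to right within a row: each cell's successors are then already labelled.
      b=0  b=1  b=2  b=3  b=4  b=5  b=6  b=7
a=0:    L    L    L    L    L    W    W    W
a=1:    W    W    W    W    W    W    L    L
a=2:    L    L    L    L    L    W    W    W
a=3:    W    W    W    W    W    W    L    L
a=4:    L    L    L    L    L    W    W    W
a=5:    W    W    W    W    W    W    L    L
a=6:    L    L    L    L    L    W    W    W
a=7:    W    W    W    W    W    W    L    L
a=8:    L    L    L    L    L    W    W    W
Cells with no legal move (terminal, hence L): (0,0), (0,1), (0,2), (0,3), (0,4).
The remaining L cells, each justified by listing all of its moves:
(1,6): moves to (0,6)(W), (1,1)(W), (0,5)(W); every one is W ⇒ L
(1,7): moves to (0,7)(W), (1,2)(W), (0,6)(W); every one is W ⇒ L
(2,0): the only move is to (1,0)(W), a W ⇒ L
(2,1): moves to (1,1)(W), (1,0)(W); every one is W ⇒ L
(2,2): moves to (1,2)(W), (1,1)(W); every one is W ⇒ L
(2,3): moves to (1,3)(W), (1,2)(W); every one is W ⇒ L
(2,4): moves to (1,4)(W), (1,3)(W); every one is W ⇒ L
(3,6): moves to (2,6)(W), (3,1)(W), (2,5)(W); every one is W ⇒ L
(3,7): moves to (2,7)(W), (3,2)(W), (2,6)(W); every one is W ⇒ L
(4,0): the only move is to (3,0)(W), a W ⇒ L
(4,1): moves to (3,1)(W), (3,0)(W); every one is W ⇒ L
(4,2): moves to (3,2)(W), (3,1)(W); every one is W ⇒ L
(4,3): moves to (3,3)(W), (3,2)(W); every one is W ⇒ L
(4,4): moves to (3,4)(W), (3,3)(W); every one is W ⇒ L
(5,6): moves to (4,6)(W), (5,1)(W), (4,5)(W); every one is W ⇒ L
(5,7): moves to (4,7)(W), (5,2)(W), (4,6)(W); every one is W ⇒ L
(6,0): the only move is to (5,0)(W), a W ⇒ L
(6,1): moves to (5,1)(W), (5,0)(W); every one is W ⇒ L
(6,2): moves to (5,2)(W), (5,1)(W); every one is W ⇒ L
(6,3): moves to (5,3)(W), (5,2)(W); every one is W ⇒ L
(6,4): moves to (5,4)(W), (5,3)(W); every one is W ⇒ L
(7,6): moves to (6,6)(W), (7,1)(W), (6,5)(W); every one is W ⇒ L
(7,7): moves to (6,7)(W), (7,2)(W), (6,6)(W); every one is W ⇒ L
(8,0): the only move is to (7,0)(W), a W ⇒ L
(8,1): moves to (7,1)(W), (7,0)(W); every one is W ⇒ L
(8,2): moves to (7,2)(W), (7,1)(W); every one is W ⇒ L
(8,3): moves to (7,3)(W), (7,2)(W); every one is W ⇒ L
(8,4): moves to (7,4)(W), (7,3)(W); every one is W ⇒ L
Every other cell has at least one move into one of the L cells above, so it is W.
From (8,7), the L positions reachable in one move are: (7,7), (8,2), (7,6). Any move reaching one of these is winning.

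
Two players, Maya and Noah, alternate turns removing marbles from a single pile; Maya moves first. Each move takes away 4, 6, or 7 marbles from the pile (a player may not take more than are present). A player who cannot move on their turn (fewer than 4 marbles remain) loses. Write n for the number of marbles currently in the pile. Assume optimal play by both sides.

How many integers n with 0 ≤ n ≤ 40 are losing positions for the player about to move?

16

Classify positions by backward induction: terminal positions (no move available) are L. From any other position, the mover wins iff some move reaches an L.
n=0: no move → L
n=1: no move → L
n=2: no move → L
n=3: no move → L
n=4: W (go to 0, an L position)
n=5: W (go to 1, an L position)
n=6: W (go to 2, an L position)
n=7: W (go to 3, an L position)
n=8: W (go to 2, an L position)
n=9: W (go to 3, an L position)
n=10: W (go to 3, an L position)
n=11: L (options 7(W), 5(W), 4(W) are all W)
n=12: L (options 8(W), 6(W), 5(W) are all W)
n=13: L (options 9(W), 7(W), 6(W) are all W)
n=14: L (options 10(W), 8(W), 7(W) are all W)
n=15: W (go to 11, an L position)
n=16: W (go to 12, an L position)
n=17: W (go to 13, an L position)
n=18: W (go to 14, an L position)
n=19: W (go to 13, an L position)
n=20: W (go to 14, an L position)
n=21: W (go to 14, an L position)
n=22: L (options 18(W), 16(W), 15(W) are all W)
n=23: L (options 19(W), 17(W), 16(W) are all W)
n=24: L (options 20(W), 18(W), 17(W) are all W)
n=25: L (options 21(W), 19(W), 18(W) are all W)
n=26: W (go to 22, an L position)
n=27: W (go to 23, an L position)
n=28: W (go to 24, an L position)
n=29: W (go to 25, an L position)
n=30: W (go to 24, an L position)
n=31: W (go to 25, an L position)
n=32: W (go to 25, an L position)
n=33: L (options 29(W), 27(W), 26(W) are all W)
n=34: L (options 30(W), 28(W), 27(W) are all W)
n=35: L (options 31(W), 29(W), 28(W) are all W)
n=36: L (options 32(W), 30(W), 29(W) are all W)
n=37: W (go to 33, an L position)
n=38: W (go to 34, an L position)
n=39: W (go to 35, an L position)
n=40: W (go to 36, an L position)
L entries with 0 ≤ n ≤ 40: n = 0, 1, 2, 3, 11, 12, 13, 14, 22, 23, 24, 25, 33, 34, 35, 36; that makes 16.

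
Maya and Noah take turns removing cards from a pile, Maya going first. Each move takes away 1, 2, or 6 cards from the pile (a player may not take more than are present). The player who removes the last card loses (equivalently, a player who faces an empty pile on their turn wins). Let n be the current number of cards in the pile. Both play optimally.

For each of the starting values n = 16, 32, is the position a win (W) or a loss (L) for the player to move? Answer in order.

Use the standard recursion: the mover wins at a terminal position; elsewhere, the mover wins exactly when some move hands the opponent an L position.
n=0: no move; the opponent has just taken the last card and therefore loses → W
n=1: →0(W) only, which is W, so L
n=2: →1(L), so W
n=3: →1(L), so W
n=4: →3(W), 2(W) — all W, so L
n=5: →4(L), so W
n=6: →4(L), so W
n=7: →1(L), so W
n=8: →7(W), 6(W), 2(W) — all W, so L
n=9: →8(L), so W
n=10: →8(L), so W
n=11: →10(W), 9(W), 5(W) — all W, so L
n=12: →11(L), so W
n=13: →11(L), so W
n=14: →8(L), so W
n=15: →14(W), 13(W), 9(W) — all W, so L
n=16: →15(L), so W
n=17: →15(L), so W
n=18: →17(W), 16(W), 12(W) — all W, so L
n=19: →18(L), so W
n=20: →18(L), so W
n=21: →15(L), so W
n=22: →21(W), 20(W), 16(W) — all W, so L
n=23: →22(L), so W
n=24: →22(L), so W
n=25: →24(W), 23(W), 19(W) — all W, so L
n=26: →25(L), so W
n=27: →25(L), so W
n=28: →22(L), so W
n=29: →28(W), 27(W), 23(W) — all W, so L
n=30: →29(L), so W
n=31: →29(L), so W
n=32: →31(W), 30(W), 26(W) — all W, so L

16: W, 32: L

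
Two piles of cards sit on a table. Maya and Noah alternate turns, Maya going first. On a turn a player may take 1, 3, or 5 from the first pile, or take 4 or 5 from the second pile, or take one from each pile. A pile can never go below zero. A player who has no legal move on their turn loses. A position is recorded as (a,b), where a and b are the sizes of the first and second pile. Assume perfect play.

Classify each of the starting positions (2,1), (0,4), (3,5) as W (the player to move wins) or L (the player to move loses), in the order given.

(2,1): L, (0,4): W, (3,5): L

Work bottom-up. With no move the player to move loses. Otherwise the position is W if at least one move leads to an L position for the opponent, and L if every move leads to a W.
No move ever increases a pile, so every position that can arise here has a ≤ 3 and b ≤ 5; it is enough to label the cells with 0 ≤ a ≤ 3 and 0 ≤ b ≤ 5.
Every move lowers a or b (never raises either), so fill the grid row by row in increasing a, and left to right within a row: each cell's successors are then already labelled.
      b=0  b=1  b=2  b=3  b=4  b=5
a=0:    L    L    L    L    W    W
a=1:    W    W    W    W    W    L
a=2:    L    L    L    L    W    W
a=3:    W    W    W    W    W    L
Cells with no legal move (terminal, hence L): (0,0), (0,1), (0,2), (0,3).
The remaining L cells, each justified by listing all of its moves:
(1,5): moves to (0,5)(W), (1,1)(W), (1,0)(W), (0,4)(W); every one is W ⇒ L
(2,0): the only move is to (1,0)(W), a W ⇒ L
(2,1): moves to (1,1)(W), (1,0)(W); every one is W ⇒ L
(2,2): moves to (1,2)(W), (1,1)(W); every one is W ⇒ L
(2,3): moves to (1,3)(W), (1,2)(W); every one is W ⇒ L
(3,5): moves to (2,5)(W), (0,5)(W), (3,1)(W), (3,0)(W), (2,4)(W); every one is W ⇒ L
Every other cell has at least one move into one of the L cells above, so it is W.
(2,1): one of the L cells justified above, so L
(0,4): the move to (0,0) reaches an L cell, so W
(3,5): one of the L cells justified above, so L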